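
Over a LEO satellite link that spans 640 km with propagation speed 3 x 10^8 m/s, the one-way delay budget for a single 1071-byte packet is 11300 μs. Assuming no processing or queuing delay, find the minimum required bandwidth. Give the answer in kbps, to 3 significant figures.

935 kbps

L = 8568 bits.
Propagation delay = 640000 / 300000000 = 2133.33 μs.
Transmission budget = 11300 − 2133.33 = 9166.67 μs.
R ≥ L / t_tx = 8568 bits / 0.00916667 s = 935 kbps.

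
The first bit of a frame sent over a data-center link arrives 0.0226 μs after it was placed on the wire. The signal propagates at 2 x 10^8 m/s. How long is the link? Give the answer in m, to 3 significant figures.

d = s × t_prop = 200000000 × 2.26e-08 = 4.52 m.

4.52 m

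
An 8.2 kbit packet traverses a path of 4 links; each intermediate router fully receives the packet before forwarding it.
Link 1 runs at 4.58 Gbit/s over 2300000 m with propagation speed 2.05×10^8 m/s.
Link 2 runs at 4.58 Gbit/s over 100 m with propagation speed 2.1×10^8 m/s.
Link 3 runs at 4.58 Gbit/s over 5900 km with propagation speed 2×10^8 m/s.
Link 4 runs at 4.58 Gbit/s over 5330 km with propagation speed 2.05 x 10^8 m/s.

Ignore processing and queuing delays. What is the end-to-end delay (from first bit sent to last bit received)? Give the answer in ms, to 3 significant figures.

66.7 ms

L = 8200 bits.
Transmission delay per hop = L/R = 8200/4580000000 = 0.00179039 ms; 4 hops → 0.00716157 ms.
Propagation delays (d/s per hop): 11.2195, 0.00047619, 29.5, 26 ms; sum = 66.72 ms.
End-to-end = 66.7 ms.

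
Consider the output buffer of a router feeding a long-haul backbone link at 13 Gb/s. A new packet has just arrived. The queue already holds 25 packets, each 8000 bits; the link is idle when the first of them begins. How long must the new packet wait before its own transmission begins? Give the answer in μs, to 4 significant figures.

Each queued packet: L/R = 8000/13000000000 = 0.615385 μs.
25 queued → 15.3846 μs.
Queuing delay = 15.38 μs.

15.38 μs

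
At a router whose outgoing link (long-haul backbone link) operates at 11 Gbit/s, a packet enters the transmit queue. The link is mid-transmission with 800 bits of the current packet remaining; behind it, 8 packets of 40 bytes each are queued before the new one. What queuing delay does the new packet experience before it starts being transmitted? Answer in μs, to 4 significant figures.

Each queued packet: L/R = 320/11000000000 = 0.0290909 μs.
8 queued → 0.232727 μs.
Plus remaining 800 bits of current packet: 0.0727273 μs.
Queuing delay = 0.3055 μs.

0.3055 μs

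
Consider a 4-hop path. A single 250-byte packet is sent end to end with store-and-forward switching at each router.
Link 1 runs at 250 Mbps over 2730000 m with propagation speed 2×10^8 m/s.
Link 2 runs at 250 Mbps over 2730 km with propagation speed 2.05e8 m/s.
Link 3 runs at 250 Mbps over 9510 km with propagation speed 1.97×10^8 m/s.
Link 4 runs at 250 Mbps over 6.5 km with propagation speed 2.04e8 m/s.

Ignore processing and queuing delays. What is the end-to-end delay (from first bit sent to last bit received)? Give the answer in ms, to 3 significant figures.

L = 250 × 8 = 2000 bits.
Transmission delay per hop = L/R = 2000/250000000 = 0.008 ms; 4 hops → 0.032 ms.
Propagation delays (d/s per hop): 13.65, 13.3171, 48.2741, 0.0318627 ms; sum = 75.273 ms.
End-to-end = 75.3 ms.

75.3 ms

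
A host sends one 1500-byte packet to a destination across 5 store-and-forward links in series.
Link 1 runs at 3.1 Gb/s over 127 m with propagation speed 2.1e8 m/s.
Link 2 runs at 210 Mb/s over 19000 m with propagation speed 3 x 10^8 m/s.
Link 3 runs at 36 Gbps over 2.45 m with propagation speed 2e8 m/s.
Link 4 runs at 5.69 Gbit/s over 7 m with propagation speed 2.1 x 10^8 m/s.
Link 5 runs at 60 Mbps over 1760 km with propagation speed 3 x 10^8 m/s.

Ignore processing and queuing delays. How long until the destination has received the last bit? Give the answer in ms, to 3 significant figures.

L = 1500 × 8 = 12000 bits.
Transmission delays (L/R per hop): 0.00387097, 0.0571429, 0.000333333, 0.00210896, 0.2 ms; sum = 0.263456 ms.
Propagation delays (d/s per hop): 0.000604762, 0.0633333, 1.225e-05, 3.33333e-05, 5.86667 ms; sum = 5.93065 ms.
End-to-end = 6.19 ms.

6.19 ms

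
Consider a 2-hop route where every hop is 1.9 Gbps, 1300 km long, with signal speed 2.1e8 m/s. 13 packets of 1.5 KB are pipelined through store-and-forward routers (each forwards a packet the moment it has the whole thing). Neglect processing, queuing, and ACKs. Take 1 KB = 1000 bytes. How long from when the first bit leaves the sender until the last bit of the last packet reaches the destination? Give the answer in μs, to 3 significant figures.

Per-hop transmission t_tx = L/R = 12000/1900000000 = 6.31579 μs.
Per-hop propagation t_prop = 1300000/210000000 = 6190.48 μs.
Pipeline fill: first packet needs 2·t_tx to clear all hops; remaining 12 packets each add one t_tx.
Total = (2+13-1)·t_tx + 2·t_prop = 14·6.31579 + 2·6190.48 = 12500 μs.

12500 μs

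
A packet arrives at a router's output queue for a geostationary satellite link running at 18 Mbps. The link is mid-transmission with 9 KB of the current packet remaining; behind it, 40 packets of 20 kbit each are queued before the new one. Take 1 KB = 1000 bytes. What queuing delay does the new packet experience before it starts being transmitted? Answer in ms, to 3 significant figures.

48.4 ms

Each queued packet: L/R = 20000/18000000 = 1.11111 ms.
40 queued → 44.4444 ms.
Plus remaining 72000 bits of current packet: 4 ms.
Queuing delay = 48.4 ms.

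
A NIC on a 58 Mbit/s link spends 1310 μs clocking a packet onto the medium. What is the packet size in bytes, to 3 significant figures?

9500 bytes

L = R × t_tx = 58000000 b/s × 0.00131 s = 75980 bits.
In bytes: 75980 / 8 = 9500 bytes.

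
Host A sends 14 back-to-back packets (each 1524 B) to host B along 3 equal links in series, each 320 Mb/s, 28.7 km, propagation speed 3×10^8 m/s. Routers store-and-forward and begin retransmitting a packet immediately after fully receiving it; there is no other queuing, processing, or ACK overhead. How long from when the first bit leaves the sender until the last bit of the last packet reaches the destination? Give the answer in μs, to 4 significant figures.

Per-hop transmission t_tx = L/R = 12192/320000000 = 38.1 μs.
Per-hop propagation t_prop = 28700/300000000 = 95.6667 μs.
Pipeline fill: first packet needs 3·t_tx to clear all hops; remaining 13 packets each add one t_tx.
Total = (3+14-1)·t_tx + 3·t_prop = 16·38.1 + 3·95.6667 = 896.6 μs.

896.6 μs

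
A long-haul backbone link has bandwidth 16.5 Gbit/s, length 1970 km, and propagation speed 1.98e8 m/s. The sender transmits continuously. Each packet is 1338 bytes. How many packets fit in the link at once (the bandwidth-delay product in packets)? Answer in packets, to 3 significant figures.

15300 packets

Propagation delay = 1970000 / 198000000 = 0.00994949 s.
BDP = R × t_prop = 16500000000 × 0.00994949 = 164167000 bits.
In packets of 10704 bits: 15300 packets.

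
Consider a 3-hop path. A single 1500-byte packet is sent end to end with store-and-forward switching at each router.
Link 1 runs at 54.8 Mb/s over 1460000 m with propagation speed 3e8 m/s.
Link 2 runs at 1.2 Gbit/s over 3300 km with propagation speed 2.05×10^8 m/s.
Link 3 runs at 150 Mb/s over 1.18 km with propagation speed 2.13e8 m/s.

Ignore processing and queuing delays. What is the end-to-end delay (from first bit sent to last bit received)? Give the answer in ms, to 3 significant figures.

21.3 ms

L = 1500 × 8 = 12000 bits.
Transmission delays (L/R per hop): 0.218978, 0.01, 0.08 ms; sum = 0.308978 ms.
Propagation delays (d/s per hop): 4.86667, 16.0976, 0.00553991 ms; sum = 20.9698 ms.
End-to-end = 21.3 ms.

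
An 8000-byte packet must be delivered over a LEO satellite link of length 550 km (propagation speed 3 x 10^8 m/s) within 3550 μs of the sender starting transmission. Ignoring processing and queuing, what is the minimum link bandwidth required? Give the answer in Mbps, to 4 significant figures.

L = 64000 bits.
Propagation delay = 550000 / 300000000 = 1833.33 μs.
Transmission budget = 3550 − 1833.33 = 1716.67 μs.
R ≥ L / t_tx = 64000 bits / 0.00171667 s = 37.28 Mbps.

37.28 Mbps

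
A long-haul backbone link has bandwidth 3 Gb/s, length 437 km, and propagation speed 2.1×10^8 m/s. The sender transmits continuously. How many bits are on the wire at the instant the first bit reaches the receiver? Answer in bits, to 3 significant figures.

6240000 bits

Propagation delay = 437000 / 210000000 = 0.00208095 s.
BDP = R × t_prop = 3000000000 × 0.00208095 = 6242860 bits.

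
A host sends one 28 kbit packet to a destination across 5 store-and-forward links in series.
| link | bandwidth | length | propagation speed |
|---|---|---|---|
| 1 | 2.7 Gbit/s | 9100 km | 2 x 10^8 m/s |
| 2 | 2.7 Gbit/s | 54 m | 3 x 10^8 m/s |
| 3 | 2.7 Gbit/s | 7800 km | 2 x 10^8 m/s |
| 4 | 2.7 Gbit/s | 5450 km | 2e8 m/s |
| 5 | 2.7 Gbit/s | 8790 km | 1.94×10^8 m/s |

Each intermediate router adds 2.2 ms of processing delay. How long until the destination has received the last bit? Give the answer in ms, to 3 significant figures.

166 ms

L = 28000 bits.
Transmission delay per hop = L/R = 28000/2700000000 = 0.0103704 ms; 5 hops → 0.0518519 ms.
Propagation delays (d/s per hop): 45.5, 0.00018, 39, 27.25, 45.3093 ms; sum = 157.059 ms.
Processing at 4 router(s): 4 × 2.2 ms = 8.8 ms.
End-to-end = 166 ms.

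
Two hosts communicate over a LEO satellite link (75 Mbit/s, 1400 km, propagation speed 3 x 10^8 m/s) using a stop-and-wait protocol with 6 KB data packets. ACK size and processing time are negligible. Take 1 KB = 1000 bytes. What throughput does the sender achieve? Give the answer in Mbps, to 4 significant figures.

t_tx = L/R = 48000/75000000 = 0.00064 s.
t_prop = 1400000/300000000 = 0.00466667 s; RTT = 0.00933333 s.
Cycle = t_tx + RTT = 0.00997333 s.
Throughput = L / cycle = 48000 / 0.00997333 = 4.813 Mbps.

4.813 Mbps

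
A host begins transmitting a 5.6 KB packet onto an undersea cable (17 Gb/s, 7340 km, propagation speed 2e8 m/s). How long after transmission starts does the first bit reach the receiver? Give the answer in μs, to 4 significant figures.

First bit experiences only propagation delay: d/s = 7340000/200000000 = 36700 μs.

36700 μs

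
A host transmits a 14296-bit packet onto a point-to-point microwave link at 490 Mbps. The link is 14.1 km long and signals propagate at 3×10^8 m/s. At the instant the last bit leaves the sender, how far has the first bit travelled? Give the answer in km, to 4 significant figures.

t_tx = L/R = 14296/490000000 = 2.91755e-05 s.
Distance = s × t_tx = 300000000 × 2.91755e-05 = 8.753 km.

8.753 km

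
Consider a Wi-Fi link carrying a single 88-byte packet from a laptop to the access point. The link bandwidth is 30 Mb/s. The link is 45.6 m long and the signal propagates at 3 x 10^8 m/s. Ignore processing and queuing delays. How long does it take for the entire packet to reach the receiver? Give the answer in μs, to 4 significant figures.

23.62 μs

L = 88 × 8 = 704 bits.
Transmission delay = L/R = 704 / 30000000 = 23.4667 μs.
Propagation delay = d/s = 45.6 m / 300000000 m/s = 0.152 μs.
Total = 23.62 μs.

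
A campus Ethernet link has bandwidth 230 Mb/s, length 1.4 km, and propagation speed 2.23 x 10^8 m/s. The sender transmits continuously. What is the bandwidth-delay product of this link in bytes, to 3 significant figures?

180 bytes

Propagation delay = 1400 / 223000000 = 6.27803e-06 s.
BDP = R × t_prop = 230000000 × 6.27803e-06 = 1443.95 bits.
In bytes: 1443.95/8 = 180 bytes.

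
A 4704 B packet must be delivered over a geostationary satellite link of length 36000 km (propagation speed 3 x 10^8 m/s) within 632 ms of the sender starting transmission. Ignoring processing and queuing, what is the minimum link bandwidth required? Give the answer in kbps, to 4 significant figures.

L = 37632 bits.
Propagation delay = 36000000 / 300000000 = 120 ms.
Transmission budget = 632 − 120 = 512 ms.
R ≥ L / t_tx = 37632 bits / 0.512 s = 73.50 kbps.

73.50 kbps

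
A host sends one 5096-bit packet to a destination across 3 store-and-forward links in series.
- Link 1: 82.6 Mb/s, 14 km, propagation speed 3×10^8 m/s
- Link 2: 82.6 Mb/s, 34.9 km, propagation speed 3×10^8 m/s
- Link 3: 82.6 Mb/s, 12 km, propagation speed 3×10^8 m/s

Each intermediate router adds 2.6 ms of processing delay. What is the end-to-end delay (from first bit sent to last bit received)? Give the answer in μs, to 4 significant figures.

5588 μs

Transmission delay per hop = L/R = 5096/82600000 = 61.6949 μs; 3 hops → 185.085 μs.
Propagation delays (d/s per hop): 46.6667, 116.333, 40 μs; sum = 203 μs.
Processing at 2 router(s): 2 × 2.6 ms = 5200 μs.
End-to-end = 5588 μs.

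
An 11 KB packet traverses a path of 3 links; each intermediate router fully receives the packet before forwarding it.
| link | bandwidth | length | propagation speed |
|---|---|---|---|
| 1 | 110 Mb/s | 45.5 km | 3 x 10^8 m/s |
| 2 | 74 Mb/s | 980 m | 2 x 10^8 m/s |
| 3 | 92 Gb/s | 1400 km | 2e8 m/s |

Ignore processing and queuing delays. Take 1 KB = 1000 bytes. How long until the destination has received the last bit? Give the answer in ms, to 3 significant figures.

L = 88000 bits.
Transmission delays (L/R per hop): 0.8, 1.18919, 0.000956522 ms; sum = 1.99015 ms.
Propagation delays (d/s per hop): 0.151667, 0.0049, 7 ms; sum = 7.15657 ms.
End-to-end = 9.15 ms.

9.15 ms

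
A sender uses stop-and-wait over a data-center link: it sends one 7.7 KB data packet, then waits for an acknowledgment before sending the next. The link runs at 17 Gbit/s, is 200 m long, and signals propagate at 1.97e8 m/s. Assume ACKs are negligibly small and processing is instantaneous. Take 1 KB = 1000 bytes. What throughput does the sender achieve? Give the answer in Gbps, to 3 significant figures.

10.9 Gbps

t_tx = L/R = 61600/17000000000 = 3.62353e-06 s.
t_prop = 200/197000000 = 1.01523e-06 s; RTT = 2.03046e-06 s.
Cycle = t_tx + RTT = 5.65399e-06 s.
Throughput = L / cycle = 61600 / 5.65399e-06 = 10.9 Gbps.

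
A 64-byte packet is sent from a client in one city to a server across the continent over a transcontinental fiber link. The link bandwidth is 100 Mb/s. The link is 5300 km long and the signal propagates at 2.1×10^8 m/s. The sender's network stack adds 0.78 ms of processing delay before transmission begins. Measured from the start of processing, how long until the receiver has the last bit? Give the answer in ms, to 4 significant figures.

26.02 ms

L = 64 × 8 = 512 bits.
Transmission delay = L/R = 512 / 100000000 = 0.00512 ms.
Propagation delay = d/s = 5300000 m / 210000000 m/s = 25.2381 ms.
Plus processing delay 0.78 ms = 0.78 ms.
Total = 26.02 ms.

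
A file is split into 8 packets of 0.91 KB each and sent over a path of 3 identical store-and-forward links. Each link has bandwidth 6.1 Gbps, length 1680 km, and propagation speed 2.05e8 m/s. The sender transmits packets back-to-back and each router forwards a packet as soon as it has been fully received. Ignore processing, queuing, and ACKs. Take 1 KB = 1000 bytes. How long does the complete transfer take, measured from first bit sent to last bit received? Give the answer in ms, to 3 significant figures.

Per-hop transmission t_tx = L/R = 7280/6100000000 = 0.00119344 ms.
Per-hop propagation t_prop = 1680000/2.05e+08 = 8.19512 ms.
Pipeline fill: first packet needs 3·t_tx to clear all hops; remaining 7 packets each add one t_tx.
Total = (3+8-1)·t_tx + 3·t_prop = 10·0.00119344 + 3·8.19512 = 24.6 ms.

24.6 ms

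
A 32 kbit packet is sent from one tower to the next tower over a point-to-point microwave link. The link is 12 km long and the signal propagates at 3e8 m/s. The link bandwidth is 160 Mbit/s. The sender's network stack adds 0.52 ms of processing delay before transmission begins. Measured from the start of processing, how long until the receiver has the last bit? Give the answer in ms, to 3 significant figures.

0.760 ms

L = 32000 bits.
Transmission delay = L/R = 32000 / 160000000 = 0.2 ms.
Propagation delay = d/s = 12000 m / 300000000 m/s = 0.04 ms.
Plus processing delay 0.52 ms = 0.52 ms.
Total = 0.760 ms.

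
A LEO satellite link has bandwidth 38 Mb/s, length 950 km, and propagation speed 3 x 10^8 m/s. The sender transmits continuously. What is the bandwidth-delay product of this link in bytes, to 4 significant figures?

15040 bytes

Propagation delay = 950000 / 300000000 = 0.00316667 s.
BDP = R × t_prop = 38000000 × 0.00316667 = 120333 bits.
In bytes: 120333/8 = 15040 bytes.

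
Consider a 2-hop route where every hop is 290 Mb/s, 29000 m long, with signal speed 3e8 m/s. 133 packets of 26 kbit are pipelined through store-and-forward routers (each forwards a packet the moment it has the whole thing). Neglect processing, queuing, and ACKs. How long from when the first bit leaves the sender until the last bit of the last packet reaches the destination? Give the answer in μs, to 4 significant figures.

12210 μs

Per-hop transmission t_tx = L/R = 26000/290000000 = 89.6552 μs.
Per-hop propagation t_prop = 29000/300000000 = 96.6667 μs.
Pipeline fill: first packet needs 2·t_tx to clear all hops; remaining 132 packets each add one t_tx.
Total = (2+133-1)·t_tx + 2·t_prop = 134·89.6552 + 2·96.6667 = 12210 μs.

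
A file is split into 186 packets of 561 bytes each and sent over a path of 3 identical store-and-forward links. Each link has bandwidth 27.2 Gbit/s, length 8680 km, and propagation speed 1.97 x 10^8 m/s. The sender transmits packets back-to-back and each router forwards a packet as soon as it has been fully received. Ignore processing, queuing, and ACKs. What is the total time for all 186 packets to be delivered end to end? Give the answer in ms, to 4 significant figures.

Per-hop transmission t_tx = L/R = 4488/27200000000 = 0.000165 ms.
Per-hop propagation t_prop = 8680000/197000000 = 44.0609 ms.
Pipeline fill: first packet needs 3·t_tx to clear all hops; remaining 185 packets each add one t_tx.
Total = (3+186-1)·t_tx + 3·t_prop = 188·0.000165 + 3·44.0609 = 132.2 ms.

132.2 ms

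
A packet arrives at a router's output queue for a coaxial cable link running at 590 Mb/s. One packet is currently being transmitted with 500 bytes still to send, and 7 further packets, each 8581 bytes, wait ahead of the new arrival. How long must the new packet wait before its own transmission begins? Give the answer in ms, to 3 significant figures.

Each queued packet: L/R = 68648/590000000 = 0.116353 ms.
7 queued → 0.814468 ms.
Plus remaining 4000 bits of current packet: 0.00677966 ms.
Queuing delay = 0.821 ms.

0.821 ms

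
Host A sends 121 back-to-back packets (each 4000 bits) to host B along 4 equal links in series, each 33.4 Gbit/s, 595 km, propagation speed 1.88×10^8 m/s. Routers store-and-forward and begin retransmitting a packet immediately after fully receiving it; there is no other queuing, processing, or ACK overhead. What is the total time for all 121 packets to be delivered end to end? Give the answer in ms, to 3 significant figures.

Per-hop transmission t_tx = L/R = 4000/33400000000 = 0.00011976 ms.
Per-hop propagation t_prop = 595000/188000000 = 3.16489 ms.
Pipeline fill: first packet needs 4·t_tx to clear all hops; remaining 120 packets each add one t_tx.
Total = (4+121-1)·t_tx + 4·t_prop = 124·0.00011976 + 4·3.16489 = 12.7 ms.

12.7 ms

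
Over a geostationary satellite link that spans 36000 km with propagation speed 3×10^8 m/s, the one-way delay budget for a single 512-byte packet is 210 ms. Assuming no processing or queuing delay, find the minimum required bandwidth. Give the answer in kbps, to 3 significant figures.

L = 4096 bits.
Propagation delay = 36000000 / 300000000 = 120 ms.
Transmission budget = 210 − 120 = 90 ms.
R ≥ L / t_tx = 4096 bits / 0.09 s = 45.5 kbps.

45.5 kbps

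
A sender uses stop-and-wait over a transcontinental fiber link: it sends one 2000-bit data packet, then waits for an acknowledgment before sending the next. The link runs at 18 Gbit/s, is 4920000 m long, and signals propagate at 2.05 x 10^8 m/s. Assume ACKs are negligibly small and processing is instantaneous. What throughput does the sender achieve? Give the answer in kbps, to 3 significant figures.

t_tx = L/R = 2000/18000000000 = 1.11111e-07 s.
t_prop = 4920000/2.05e+08 = 0.024 s; RTT = 0.048 s.
Cycle = t_tx + RTT = 0.0480001 s.
Throughput = L / cycle = 2000 / 0.0480001 = 41.7 kbps.

41.7 kbps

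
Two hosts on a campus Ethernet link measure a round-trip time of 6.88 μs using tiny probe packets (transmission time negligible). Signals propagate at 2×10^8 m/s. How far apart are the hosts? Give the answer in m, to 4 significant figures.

688.0 m

One-way propagation = RTT/2 = 3.44 μs.
d = s × t = 200000000 × 3.44e-06 = 688.0 m.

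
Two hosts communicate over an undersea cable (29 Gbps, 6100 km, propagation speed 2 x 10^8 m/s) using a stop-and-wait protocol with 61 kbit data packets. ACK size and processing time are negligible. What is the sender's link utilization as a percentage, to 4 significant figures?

t_tx = L/R = 61000/29000000000 = 2.10345e-06 s.
t_prop = 6100000/200000000 = 0.0305 s; RTT = 0.061 s.
Cycle = t_tx + RTT = 0.0610021 s.
Utilization = t_tx / cycle = 2.10345e-06/0.0610021 = 0.003448 %.

0.003448 %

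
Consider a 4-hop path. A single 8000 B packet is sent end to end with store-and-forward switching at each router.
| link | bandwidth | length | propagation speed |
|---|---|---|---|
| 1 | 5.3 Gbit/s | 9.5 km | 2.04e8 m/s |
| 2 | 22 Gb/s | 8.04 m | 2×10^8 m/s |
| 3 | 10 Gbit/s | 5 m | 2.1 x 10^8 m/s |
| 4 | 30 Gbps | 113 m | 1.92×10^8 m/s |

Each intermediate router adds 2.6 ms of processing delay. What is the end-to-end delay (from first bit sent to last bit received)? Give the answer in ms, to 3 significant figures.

L = 8000 × 8 = 64000 bits.
Transmission delays (L/R per hop): 0.0120755, 0.00290909, 0.0064, 0.00213333 ms; sum = 0.0235179 ms.
Propagation delays (d/s per hop): 0.0465686, 4.02e-05, 2.38095e-05, 0.000588542 ms; sum = 0.0472212 ms.
Processing at 3 router(s): 3 × 2.6 ms = 7.8 ms.
End-to-end = 7.87 ms.

7.87 ms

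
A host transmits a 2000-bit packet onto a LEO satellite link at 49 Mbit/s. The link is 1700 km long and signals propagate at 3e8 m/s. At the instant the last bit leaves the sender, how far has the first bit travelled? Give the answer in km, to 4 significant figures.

t_tx = L/R = 2000/49000000 = 4.08163e-05 s.
Distance = s × t_tx = 300000000 × 4.08163e-05 = 12.24 km.

12.24 km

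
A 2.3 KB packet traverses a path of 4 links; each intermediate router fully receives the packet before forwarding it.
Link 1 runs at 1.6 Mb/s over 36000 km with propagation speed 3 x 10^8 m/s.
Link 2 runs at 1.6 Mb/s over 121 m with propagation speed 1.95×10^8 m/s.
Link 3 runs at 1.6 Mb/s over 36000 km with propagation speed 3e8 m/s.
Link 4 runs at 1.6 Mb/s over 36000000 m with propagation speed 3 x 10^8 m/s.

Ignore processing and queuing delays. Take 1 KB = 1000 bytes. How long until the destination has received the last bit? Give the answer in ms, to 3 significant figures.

406 ms

L = 18400 bits.
Transmission delay per hop = L/R = 18400/1600000 = 11.5 ms; 4 hops → 46 ms.
Propagation delays (d/s per hop): 120, 0.000620513, 120, 120 ms; sum = 360.001 ms.
End-to-end = 406 ms.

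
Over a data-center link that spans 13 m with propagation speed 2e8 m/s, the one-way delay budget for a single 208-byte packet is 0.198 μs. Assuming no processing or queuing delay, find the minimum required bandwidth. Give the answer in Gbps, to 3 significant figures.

L = 1664 bits.
Propagation delay = 13 / 200000000 = 0.065 μs.
Transmission budget = 0.198 − 0.065 = 0.133 μs.
R ≥ L / t_tx = 1664 bits / 1.33e-07 s = 12.5 Gbps.

12.5 Gbps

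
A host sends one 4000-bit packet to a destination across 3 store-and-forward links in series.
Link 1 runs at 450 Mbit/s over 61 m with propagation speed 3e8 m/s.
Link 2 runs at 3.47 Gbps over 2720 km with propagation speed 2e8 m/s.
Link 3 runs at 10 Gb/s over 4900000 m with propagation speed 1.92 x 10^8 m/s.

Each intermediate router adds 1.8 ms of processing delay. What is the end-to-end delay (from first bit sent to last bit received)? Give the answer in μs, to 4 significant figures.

42730 μs

Transmission delays (L/R per hop): 8.88889, 1.15274, 0.4 μs; sum = 10.4416 μs.
Propagation delays (d/s per hop): 0.203333, 13600, 25520.8 μs; sum = 39121 μs.
Processing at 2 router(s): 2 × 1.8 ms = 3600 μs.
End-to-end = 42730 μs.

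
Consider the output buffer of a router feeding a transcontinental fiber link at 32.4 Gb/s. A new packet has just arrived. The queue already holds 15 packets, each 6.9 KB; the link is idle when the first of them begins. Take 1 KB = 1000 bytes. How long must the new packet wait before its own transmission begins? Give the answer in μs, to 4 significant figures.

25.56 μs

Each queued packet: L/R = 55200/32400000000 = 1.7037 μs.
15 queued → 25.5556 μs.
Queuing delay = 25.56 μs.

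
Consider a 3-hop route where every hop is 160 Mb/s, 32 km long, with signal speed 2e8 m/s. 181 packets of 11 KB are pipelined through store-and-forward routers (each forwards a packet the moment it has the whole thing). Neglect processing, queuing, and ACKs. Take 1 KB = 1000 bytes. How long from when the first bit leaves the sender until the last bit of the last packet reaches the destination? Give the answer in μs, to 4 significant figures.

Per-hop transmission t_tx = L/R = 88000/160000000 = 550 μs.
Per-hop propagation t_prop = 32000/200000000 = 160 μs.
Pipeline fill: first packet needs 3·t_tx to clear all hops; remaining 180 packets each add one t_tx.
Total = (3+181-1)·t_tx + 3·t_prop = 183·550 + 3·160 = 101100 μs.

101100 μs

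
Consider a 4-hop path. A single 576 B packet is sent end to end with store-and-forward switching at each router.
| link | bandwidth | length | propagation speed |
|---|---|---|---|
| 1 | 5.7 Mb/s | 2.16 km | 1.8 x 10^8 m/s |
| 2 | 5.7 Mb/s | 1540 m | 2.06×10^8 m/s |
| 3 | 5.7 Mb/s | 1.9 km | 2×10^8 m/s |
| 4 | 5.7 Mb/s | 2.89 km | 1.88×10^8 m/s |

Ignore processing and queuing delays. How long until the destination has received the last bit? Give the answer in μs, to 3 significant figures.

3280 μs

L = 576 × 8 = 4608 bits.
Transmission delay per hop = L/R = 4608/5700000 = 808.421 μs; 4 hops → 3233.68 μs.
Propagation delays (d/s per hop): 12, 7.47573, 9.5, 15.3723 μs; sum = 44.3481 μs.
End-to-end = 3280 μs.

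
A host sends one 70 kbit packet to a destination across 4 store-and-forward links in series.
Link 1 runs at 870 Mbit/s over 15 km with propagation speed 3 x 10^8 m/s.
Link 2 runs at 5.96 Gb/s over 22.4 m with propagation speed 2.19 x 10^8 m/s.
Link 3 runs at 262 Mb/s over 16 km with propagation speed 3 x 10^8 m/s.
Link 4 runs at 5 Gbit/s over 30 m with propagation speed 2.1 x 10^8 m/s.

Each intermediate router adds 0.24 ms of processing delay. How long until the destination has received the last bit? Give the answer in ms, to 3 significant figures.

1.20 ms

L = 70000 bits.
Transmission delays (L/R per hop): 0.0804598, 0.011745, 0.267176, 0.014 ms; sum = 0.37338 ms.
Propagation delays (d/s per hop): 0.05, 0.000102283, 0.0533333, 0.000142857 ms; sum = 0.103578 ms.
Processing at 3 router(s): 3 × 0.24 ms = 0.72 ms.
End-to-end = 1.20 ms.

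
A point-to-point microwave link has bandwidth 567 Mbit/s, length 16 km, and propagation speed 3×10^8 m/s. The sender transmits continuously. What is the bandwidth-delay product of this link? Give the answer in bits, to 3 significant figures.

30200 bits

Propagation delay = 16000 / 300000000 = 5.33333e-05 s.
BDP = R × t_prop = 567000000 × 5.33333e-05 = 30240 bits.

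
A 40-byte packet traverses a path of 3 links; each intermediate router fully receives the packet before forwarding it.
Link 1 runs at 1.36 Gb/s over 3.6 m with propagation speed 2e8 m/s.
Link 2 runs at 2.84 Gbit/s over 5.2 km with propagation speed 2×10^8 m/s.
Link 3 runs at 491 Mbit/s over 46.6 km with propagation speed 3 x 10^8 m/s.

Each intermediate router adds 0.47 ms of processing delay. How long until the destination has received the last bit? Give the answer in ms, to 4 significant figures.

1.122 ms

L = 40 × 8 = 320 bits.
Transmission delays (L/R per hop): 0.000235294, 0.000112676, 0.000651731 ms; sum = 0.000999701 ms.
Propagation delays (d/s per hop): 1.8e-05, 0.026, 0.155333 ms; sum = 0.181351 ms.
Processing at 2 router(s): 2 × 0.47 ms = 0.94 ms.
End-to-end = 1.122 ms.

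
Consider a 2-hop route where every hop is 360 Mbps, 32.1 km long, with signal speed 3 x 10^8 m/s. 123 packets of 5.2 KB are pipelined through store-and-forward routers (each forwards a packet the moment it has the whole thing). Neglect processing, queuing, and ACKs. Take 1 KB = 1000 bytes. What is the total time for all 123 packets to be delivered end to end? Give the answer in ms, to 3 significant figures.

Per-hop transmission t_tx = L/R = 41600/360000000 = 0.115556 ms.
Per-hop propagation t_prop = 32100/300000000 = 0.107 ms.
Pipeline fill: first packet needs 2·t_tx to clear all hops; remaining 122 packets each add one t_tx.
Total = (2+123-1)·t_tx + 2·t_prop = 124·0.115556 + 2·0.107 = 14.5 ms.

14.5 ms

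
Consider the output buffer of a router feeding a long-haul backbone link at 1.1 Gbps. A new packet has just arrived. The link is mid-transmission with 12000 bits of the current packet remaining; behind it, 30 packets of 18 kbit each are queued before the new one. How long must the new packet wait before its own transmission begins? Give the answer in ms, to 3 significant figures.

Each queued packet: L/R = 18000/1100000000 = 0.0163636 ms.
30 queued → 0.490909 ms.
Plus remaining 12000 bits of current packet: 0.0109091 ms.
Queuing delay = 0.502 ms.

0.502 ms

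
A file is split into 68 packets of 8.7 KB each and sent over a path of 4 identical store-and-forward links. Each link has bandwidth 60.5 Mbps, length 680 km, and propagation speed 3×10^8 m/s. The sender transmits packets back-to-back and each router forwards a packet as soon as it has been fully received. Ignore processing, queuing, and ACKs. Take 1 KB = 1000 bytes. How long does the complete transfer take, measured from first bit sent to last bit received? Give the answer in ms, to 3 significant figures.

Per-hop transmission t_tx = L/R = 69600/60500000 = 1.15041 ms.
Per-hop propagation t_prop = 680000/300000000 = 2.26667 ms.
Pipeline fill: first packet needs 4·t_tx to clear all hops; remaining 67 packets each add one t_tx.
Total = (4+68-1)·t_tx + 4·t_prop = 71·1.15041 + 4·2.26667 = 90.7 ms.

90.7 ms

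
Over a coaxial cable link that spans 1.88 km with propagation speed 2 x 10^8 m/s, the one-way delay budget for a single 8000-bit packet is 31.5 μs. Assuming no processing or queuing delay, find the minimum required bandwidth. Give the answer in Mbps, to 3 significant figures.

362 Mbps

Propagation delay = 1880 / 200000000 = 9.4 μs.
Transmission budget = 31.5 − 9.4 = 22.1 μs.
R ≥ L / t_tx = 8000 bits / 2.21e-05 s = 362 Mbps.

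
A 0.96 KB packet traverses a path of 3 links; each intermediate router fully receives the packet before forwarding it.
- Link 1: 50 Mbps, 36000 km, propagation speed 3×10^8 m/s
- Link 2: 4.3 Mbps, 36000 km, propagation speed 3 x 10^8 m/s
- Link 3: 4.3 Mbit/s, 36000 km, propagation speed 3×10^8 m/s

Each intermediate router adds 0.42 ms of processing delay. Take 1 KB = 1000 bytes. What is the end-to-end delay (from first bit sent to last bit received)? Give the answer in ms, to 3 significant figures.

365 ms

L = 7680 bits.
Transmission delays (L/R per hop): 0.1536, 1.78605, 1.78605 ms; sum = 3.72569 ms.
Propagation delays (d/s per hop): 120, 120, 120 ms; sum = 360 ms.
Processing at 2 router(s): 2 × 0.42 ms = 0.84 ms.
End-to-end = 365 ms.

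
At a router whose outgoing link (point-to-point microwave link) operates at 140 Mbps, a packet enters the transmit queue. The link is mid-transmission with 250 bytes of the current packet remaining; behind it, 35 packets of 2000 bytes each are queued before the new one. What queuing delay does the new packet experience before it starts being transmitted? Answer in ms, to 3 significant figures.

Each queued packet: L/R = 16000/140000000 = 0.114286 ms.
35 queued → 4 ms.
Plus remaining 2000 bits of current packet: 0.0142857 ms.
Queuing delay = 4.01 ms.

4.01 ms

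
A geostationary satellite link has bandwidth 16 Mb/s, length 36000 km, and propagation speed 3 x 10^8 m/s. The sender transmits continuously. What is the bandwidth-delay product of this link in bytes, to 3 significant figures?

240000 bytes

Propagation delay = 36000000 / 300000000 = 0.12 s.
BDP = R × t_prop = 16000000 × 0.12 = 1920000 bits.
In bytes: 1920000/8 = 240000 bytes.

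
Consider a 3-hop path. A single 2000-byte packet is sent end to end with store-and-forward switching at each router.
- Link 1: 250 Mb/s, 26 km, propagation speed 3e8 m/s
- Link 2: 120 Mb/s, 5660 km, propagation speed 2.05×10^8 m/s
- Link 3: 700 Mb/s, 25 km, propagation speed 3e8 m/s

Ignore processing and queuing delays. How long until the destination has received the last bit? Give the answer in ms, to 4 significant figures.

L = 2000 × 8 = 16000 bits.
Transmission delays (L/R per hop): 0.064, 0.133333, 0.0228571 ms; sum = 0.22019 ms.
Propagation delays (d/s per hop): 0.0866667, 27.6098, 0.0833333 ms; sum = 27.7798 ms.
End-to-end = 28.00 ms.

28.00 ms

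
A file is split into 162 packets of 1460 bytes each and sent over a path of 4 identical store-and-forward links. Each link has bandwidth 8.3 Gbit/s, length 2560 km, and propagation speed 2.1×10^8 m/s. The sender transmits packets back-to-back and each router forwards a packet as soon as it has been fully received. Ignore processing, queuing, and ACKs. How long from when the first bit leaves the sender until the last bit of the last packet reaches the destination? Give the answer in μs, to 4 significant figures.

48990 μs

Per-hop transmission t_tx = L/R = 11680/8.3e+09 = 1.40723 μs.
Per-hop propagation t_prop = 2560000/210000000 = 12190.5 μs.
Pipeline fill: first packet needs 4·t_tx to clear all hops; remaining 161 packets each add one t_tx.
Total = (4+162-1)·t_tx + 4·t_prop = 165·1.40723 + 4·12190.5 = 48990 μs.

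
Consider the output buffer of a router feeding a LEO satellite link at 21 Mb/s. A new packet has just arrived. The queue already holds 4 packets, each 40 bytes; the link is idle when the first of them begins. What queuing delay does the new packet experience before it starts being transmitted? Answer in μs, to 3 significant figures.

Each queued packet: L/R = 320/21000000 = 15.2381 μs.
4 queued → 60.9524 μs.
Queuing delay = 61.0 μs.

61.0 μs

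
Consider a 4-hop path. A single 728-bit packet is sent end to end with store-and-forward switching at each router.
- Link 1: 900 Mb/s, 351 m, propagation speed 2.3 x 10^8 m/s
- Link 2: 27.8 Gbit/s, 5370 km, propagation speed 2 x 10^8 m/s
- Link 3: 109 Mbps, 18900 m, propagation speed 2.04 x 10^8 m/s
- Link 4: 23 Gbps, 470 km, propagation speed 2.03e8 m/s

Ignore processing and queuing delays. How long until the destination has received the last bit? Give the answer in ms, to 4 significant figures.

29.27 ms

Transmission delays (L/R per hop): 0.000808889, 2.61871e-05, 0.0066789, 3.16522e-05 ms; sum = 0.00754563 ms.
Propagation delays (d/s per hop): 0.00152609, 26.85, 0.0926471, 2.31527 ms; sum = 29.2594 ms.
End-to-end = 29.27 ms.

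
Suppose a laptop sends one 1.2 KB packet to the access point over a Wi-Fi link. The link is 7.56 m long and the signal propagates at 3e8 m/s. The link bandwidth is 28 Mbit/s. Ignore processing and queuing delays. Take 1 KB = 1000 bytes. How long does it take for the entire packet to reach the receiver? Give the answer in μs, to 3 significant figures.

343 μs

L = 9600 bits.
Transmission delay = L/R = 9600 / 28000000 = 342.857 μs.
Propagation delay = d/s = 7.56 m / 300000000 m/s = 0.0252 μs.
Total = 343 μs.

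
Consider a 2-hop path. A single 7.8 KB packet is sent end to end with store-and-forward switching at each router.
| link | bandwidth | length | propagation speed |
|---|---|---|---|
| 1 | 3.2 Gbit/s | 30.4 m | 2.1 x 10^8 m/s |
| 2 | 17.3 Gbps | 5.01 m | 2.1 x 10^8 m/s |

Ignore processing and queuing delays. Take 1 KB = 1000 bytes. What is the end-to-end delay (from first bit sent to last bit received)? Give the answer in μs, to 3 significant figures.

23.3 μs

L = 62400 bits.
Transmission delays (L/R per hop): 19.5, 3.60694 μs; sum = 23.1069 μs.
Propagation delays (d/s per hop): 0.144762, 0.0238571 μs; sum = 0.168619 μs.
End-to-end = 23.3 μs.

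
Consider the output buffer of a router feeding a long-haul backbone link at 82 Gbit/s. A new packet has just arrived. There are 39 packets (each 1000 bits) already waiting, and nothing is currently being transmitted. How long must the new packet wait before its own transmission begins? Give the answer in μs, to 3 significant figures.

Each queued packet: L/R = 1000/82000000000 = 0.0121951 μs.
39 queued → 0.47561 μs.
Queuing delay = 0.476 μs.

0.476 μs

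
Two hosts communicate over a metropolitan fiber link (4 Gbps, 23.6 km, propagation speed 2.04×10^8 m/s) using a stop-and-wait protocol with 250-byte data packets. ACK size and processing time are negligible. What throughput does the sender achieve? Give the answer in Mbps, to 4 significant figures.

t_tx = L/R = 2000/4000000000 = 5e-07 s.
t_prop = 23600/204000000 = 0.000115686 s; RTT = 0.000231373 s.
Cycle = t_tx + RTT = 0.000231873 s.
Throughput = L / cycle = 2000 / 0.000231873 = 8.625 Mbps.

8.625 Mbps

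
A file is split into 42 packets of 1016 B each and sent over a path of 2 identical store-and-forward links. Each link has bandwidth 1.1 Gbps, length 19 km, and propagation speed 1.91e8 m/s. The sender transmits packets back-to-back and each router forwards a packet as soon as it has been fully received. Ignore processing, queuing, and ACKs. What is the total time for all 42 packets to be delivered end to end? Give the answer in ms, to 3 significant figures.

0.517 ms

Per-hop transmission t_tx = L/R = 8128/1100000000 = 0.00738909 ms.
Per-hop propagation t_prop = 19000/191000000 = 0.0994764 ms.
Pipeline fill: first packet needs 2·t_tx to clear all hops; remaining 41 packets each add one t_tx.
Total = (2+42-1)·t_tx + 2·t_prop = 43·0.00738909 + 2·0.0994764 = 0.517 ms.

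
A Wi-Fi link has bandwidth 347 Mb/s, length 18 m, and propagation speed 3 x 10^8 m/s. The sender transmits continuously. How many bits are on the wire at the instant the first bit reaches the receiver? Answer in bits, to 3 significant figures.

Propagation delay = 18 / 300000000 = 6e-08 s.
BDP = R × t_prop = 347000000 × 6e-08 = 20.82 bits.

20.8 bits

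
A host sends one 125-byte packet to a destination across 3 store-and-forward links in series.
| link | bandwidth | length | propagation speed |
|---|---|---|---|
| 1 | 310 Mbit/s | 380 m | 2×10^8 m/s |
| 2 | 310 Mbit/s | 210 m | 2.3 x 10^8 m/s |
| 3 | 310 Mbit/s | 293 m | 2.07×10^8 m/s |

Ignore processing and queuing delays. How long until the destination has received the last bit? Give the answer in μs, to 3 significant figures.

L = 125 × 8 = 1000 bits.
Transmission delay per hop = L/R = 1000/310000000 = 3.22581 μs; 3 hops → 9.67742 μs.
Propagation delays (d/s per hop): 1.9, 0.913043, 1.41546 μs; sum = 4.2285 μs.
End-to-end = 13.9 μs.

13.9 μs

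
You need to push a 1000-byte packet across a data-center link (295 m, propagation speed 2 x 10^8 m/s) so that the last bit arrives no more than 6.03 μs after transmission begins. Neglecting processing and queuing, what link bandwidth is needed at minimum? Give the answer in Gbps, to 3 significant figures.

1.76 Gbps

L = 8000 bits.
Propagation delay = 295 / 200000000 = 1.475 μs.
Transmission budget = 6.03 − 1.475 = 4.555 μs.
R ≥ L / t_tx = 8000 bits / 4.555e-06 s = 1.76 Gbps.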